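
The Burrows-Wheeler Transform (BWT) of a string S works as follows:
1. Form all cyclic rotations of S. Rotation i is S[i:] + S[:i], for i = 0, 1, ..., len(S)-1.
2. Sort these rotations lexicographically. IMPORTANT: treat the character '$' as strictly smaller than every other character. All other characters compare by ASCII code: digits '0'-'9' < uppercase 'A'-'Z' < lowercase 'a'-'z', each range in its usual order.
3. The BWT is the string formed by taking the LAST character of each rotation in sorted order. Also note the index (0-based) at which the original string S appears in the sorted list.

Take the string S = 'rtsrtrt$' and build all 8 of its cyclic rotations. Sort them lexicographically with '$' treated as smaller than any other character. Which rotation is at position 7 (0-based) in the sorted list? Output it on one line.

All 8 rotations (rotation i = S[i:]+S[:i]):
  rot[0] = rtsrtrt$
  rot[1] = tsrtrt$r
  rot[2] = srtrt$rt
  rot[3] = rtrt$rts
  rot[4] = trt$rtsr
  rot[5] = rt$rtsrt
  rot[6] = t$rtsrtr
  rot[7] = $rtsrtrt
Sorted (with $ < everything):
  sorted[0] = $rtsrtrt
  sorted[1] = rt$rtsrt
  sorted[2] = rtrt$rts
  sorted[3] = rtsrtrt$
  sorted[4] = srtrt$rt
  sorted[5] = t$rtsrtr
  sorted[6] = trt$rtsr
  sorted[7] = tsrtrt$r
sorted[7] = tsrtrt$r

Answer: tsrtrt$r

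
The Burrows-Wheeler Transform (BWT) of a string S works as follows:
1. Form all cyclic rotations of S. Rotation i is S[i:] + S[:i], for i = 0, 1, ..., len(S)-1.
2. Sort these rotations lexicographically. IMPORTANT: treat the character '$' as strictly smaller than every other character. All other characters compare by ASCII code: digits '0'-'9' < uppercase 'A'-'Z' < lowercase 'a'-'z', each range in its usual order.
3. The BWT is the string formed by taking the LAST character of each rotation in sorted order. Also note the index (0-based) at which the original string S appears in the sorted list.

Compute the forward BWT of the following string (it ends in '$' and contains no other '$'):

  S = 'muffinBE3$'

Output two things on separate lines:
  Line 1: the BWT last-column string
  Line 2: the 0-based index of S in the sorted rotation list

All 10 rotations (rotation i = S[i:]+S[:i]):
  rot[0] = muffinBE3$
  rot[1] = uffinBE3$m
  rot[2] = ffinBE3$mu
  rot[3] = finBE3$muf
  rot[4] = inBE3$muff
  rot[5] = nBE3$muffi
  rot[6] = BE3$muffin
  rot[7] = E3$muffinB
  rot[8] = 3$muffinBE
  rot[9] = $muffinBE3
Sorted (with $ < everything):
  sorted[0] = $muffinBE3  (last char: '3')
  sorted[1] = 3$muffinBE  (last char: 'E')
  sorted[2] = BE3$muffin  (last char: 'n')
  sorted[3] = E3$muffinB  (last char: 'B')
  sorted[4] = ffinBE3$mu  (last char: 'u')
  sorted[5] = finBE3$muf  (last char: 'f')
  sorted[6] = inBE3$muff  (last char: 'f')
  sorted[7] = muffinBE3$  (last char: '$')
  sorted[8] = nBE3$muffi  (last char: 'i')
  sorted[9] = uffinBE3$m  (last char: 'm')
Last column: 3EnBuff$im
Original string S is at sorted index 7

Answer: 3EnBuff$im
7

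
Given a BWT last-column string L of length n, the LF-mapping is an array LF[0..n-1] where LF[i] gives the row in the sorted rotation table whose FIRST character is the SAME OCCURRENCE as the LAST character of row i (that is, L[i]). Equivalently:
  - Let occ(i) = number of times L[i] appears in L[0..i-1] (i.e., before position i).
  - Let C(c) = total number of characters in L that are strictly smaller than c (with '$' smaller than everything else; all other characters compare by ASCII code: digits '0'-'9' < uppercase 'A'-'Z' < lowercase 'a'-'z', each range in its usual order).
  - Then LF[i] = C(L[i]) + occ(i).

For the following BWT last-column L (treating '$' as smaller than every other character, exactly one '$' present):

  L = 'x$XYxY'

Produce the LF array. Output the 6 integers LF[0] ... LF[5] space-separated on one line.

Answer: 4 0 1 2 5 3

Derivation:
Char counts: '$':1, 'X':1, 'Y':2, 'x':2
C (first-col start): C('$')=0, C('X')=1, C('Y')=2, C('x')=4
L[0]='x': occ=0, LF[0]=C('x')+0=4+0=4
L[1]='$': occ=0, LF[1]=C('$')+0=0+0=0
L[2]='X': occ=0, LF[2]=C('X')+0=1+0=1
L[3]='Y': occ=0, LF[3]=C('Y')+0=2+0=2
L[4]='x': occ=1, LF[4]=C('x')+1=4+1=5
L[5]='Y': occ=1, LF[5]=C('Y')+1=2+1=3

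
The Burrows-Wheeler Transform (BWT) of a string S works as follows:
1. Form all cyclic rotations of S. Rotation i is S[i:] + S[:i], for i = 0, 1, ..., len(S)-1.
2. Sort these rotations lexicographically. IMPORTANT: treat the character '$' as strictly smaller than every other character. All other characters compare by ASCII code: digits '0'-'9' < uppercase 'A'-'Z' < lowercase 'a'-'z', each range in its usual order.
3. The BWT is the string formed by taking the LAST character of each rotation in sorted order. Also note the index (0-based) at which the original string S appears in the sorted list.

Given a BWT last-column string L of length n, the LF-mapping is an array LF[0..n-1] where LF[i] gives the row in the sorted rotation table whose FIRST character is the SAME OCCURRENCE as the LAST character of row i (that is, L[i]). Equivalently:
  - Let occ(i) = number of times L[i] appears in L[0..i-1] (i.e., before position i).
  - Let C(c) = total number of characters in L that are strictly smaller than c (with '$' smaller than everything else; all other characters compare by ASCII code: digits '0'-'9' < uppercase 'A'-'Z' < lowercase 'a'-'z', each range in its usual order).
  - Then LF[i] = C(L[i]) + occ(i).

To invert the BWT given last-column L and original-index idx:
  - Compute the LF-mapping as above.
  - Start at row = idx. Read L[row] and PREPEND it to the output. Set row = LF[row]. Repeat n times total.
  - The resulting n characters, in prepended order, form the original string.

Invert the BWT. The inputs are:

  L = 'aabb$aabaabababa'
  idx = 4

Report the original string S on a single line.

LF mapping: 1 2 10 11 0 3 4 12 5 6 13 7 14 8 15 9
Walk LF starting at row 4, prepending L[row]:
  step 1: row=4, L[4]='$', prepend. Next row=LF[4]=0
  step 2: row=0, L[0]='a', prepend. Next row=LF[0]=1
  step 3: row=1, L[1]='a', prepend. Next row=LF[1]=2
  step 4: row=2, L[2]='b', prepend. Next row=LF[2]=10
  step 5: row=10, L[10]='b', prepend. Next row=LF[10]=13
  step 6: row=13, L[13]='a', prepend. Next row=LF[13]=8
  step 7: row=8, L[8]='a', prepend. Next row=LF[8]=5
  step 8: row=5, L[5]='a', prepend. Next row=LF[5]=3
  step 9: row=3, L[3]='b', prepend. Next row=LF[3]=11
  step 10: row=11, L[11]='a', prepend. Next row=LF[11]=7
  step 11: row=7, L[7]='b', prepend. Next row=LF[7]=12
  step 12: row=12, L[12]='b', prepend. Next row=LF[12]=14
  step 13: row=14, L[14]='b', prepend. Next row=LF[14]=15
  step 14: row=15, L[15]='a', prepend. Next row=LF[15]=9
  step 15: row=9, L[9]='a', prepend. Next row=LF[9]=6
  step 16: row=6, L[6]='a', prepend. Next row=LF[6]=4
Reversed output: aaabbbabaaabbaa$

Answer: aaabbbabaaabbaa$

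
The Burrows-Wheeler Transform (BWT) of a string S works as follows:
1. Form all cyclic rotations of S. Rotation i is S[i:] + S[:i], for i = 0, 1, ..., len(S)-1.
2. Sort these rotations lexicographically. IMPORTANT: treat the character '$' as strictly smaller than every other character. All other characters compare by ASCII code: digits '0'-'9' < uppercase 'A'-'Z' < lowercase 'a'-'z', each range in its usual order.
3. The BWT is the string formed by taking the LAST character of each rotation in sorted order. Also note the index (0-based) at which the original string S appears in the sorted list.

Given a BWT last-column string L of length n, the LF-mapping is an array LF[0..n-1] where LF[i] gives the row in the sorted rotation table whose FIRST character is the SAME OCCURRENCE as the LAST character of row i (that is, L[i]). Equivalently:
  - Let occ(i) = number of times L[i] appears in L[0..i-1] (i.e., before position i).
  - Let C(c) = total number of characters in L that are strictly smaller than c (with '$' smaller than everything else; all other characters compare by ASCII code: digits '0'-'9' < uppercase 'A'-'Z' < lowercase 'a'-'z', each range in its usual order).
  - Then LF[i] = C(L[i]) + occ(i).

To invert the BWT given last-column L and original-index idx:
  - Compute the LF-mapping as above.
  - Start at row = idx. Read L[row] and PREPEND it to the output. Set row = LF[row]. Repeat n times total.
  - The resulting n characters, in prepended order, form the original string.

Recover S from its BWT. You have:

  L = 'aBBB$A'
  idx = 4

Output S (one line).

Answer: BBBAa$

Derivation:
LF mapping: 5 2 3 4 0 1
Walk LF starting at row 4, prepending L[row]:
  step 1: row=4, L[4]='$', prepend. Next row=LF[4]=0
  step 2: row=0, L[0]='a', prepend. Next row=LF[0]=5
  step 3: row=5, L[5]='A', prepend. Next row=LF[5]=1
  step 4: row=1, L[1]='B', prepend. Next row=LF[1]=2
  step 5: row=2, L[2]='B', prepend. Next row=LF[2]=3
  step 6: row=3, L[3]='B', prepend. Next row=LF[3]=4
Reversed output: BBBAa$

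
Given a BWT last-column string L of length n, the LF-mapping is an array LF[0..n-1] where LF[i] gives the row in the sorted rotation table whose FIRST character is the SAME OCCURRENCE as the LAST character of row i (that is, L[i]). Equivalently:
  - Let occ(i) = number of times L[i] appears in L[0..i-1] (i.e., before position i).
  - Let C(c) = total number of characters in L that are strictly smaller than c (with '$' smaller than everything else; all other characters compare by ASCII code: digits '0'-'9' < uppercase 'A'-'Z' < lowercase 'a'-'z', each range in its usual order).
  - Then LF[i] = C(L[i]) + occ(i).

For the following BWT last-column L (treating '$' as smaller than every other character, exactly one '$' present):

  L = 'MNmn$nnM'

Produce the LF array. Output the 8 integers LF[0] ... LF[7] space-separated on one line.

Char counts: '$':1, 'M':2, 'N':1, 'm':1, 'n':3
C (first-col start): C('$')=0, C('M')=1, C('N')=3, C('m')=4, C('n')=5
L[0]='M': occ=0, LF[0]=C('M')+0=1+0=1
L[1]='N': occ=0, LF[1]=C('N')+0=3+0=3
L[2]='m': occ=0, LF[2]=C('m')+0=4+0=4
L[3]='n': occ=0, LF[3]=C('n')+0=5+0=5
L[4]='$': occ=0, LF[4]=C('$')+0=0+0=0
L[5]='n': occ=1, LF[5]=C('n')+1=5+1=6
L[6]='n': occ=2, LF[6]=C('n')+2=5+2=7
L[7]='M': occ=1, LF[7]=C('M')+1=1+1=2

Answer: 1 3 4 5 0 6 7 2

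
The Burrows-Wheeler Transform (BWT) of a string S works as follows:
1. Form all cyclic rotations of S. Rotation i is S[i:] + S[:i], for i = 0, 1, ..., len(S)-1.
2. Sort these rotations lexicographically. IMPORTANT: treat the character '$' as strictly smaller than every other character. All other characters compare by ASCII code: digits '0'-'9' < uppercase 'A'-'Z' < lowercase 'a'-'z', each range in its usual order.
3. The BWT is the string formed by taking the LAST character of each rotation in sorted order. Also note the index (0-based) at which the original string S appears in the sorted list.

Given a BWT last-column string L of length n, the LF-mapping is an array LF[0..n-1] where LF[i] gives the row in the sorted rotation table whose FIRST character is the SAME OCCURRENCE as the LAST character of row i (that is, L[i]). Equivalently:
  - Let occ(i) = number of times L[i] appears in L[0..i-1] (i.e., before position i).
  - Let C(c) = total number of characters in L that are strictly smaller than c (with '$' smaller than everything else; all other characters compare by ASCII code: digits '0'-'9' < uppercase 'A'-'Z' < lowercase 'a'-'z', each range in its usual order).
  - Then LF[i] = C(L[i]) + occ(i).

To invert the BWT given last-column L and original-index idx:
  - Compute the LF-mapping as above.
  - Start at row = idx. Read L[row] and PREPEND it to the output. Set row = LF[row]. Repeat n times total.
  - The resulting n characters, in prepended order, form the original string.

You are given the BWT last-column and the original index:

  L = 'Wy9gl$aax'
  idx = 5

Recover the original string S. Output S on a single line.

LF mapping: 2 8 1 5 6 0 3 4 7
Walk LF starting at row 5, prepending L[row]:
  step 1: row=5, L[5]='$', prepend. Next row=LF[5]=0
  step 2: row=0, L[0]='W', prepend. Next row=LF[0]=2
  step 3: row=2, L[2]='9', prepend. Next row=LF[2]=1
  step 4: row=1, L[1]='y', prepend. Next row=LF[1]=8
  step 5: row=8, L[8]='x', prepend. Next row=LF[8]=7
  step 6: row=7, L[7]='a', prepend. Next row=LF[7]=4
  step 7: row=4, L[4]='l', prepend. Next row=LF[4]=6
  step 8: row=6, L[6]='a', prepend. Next row=LF[6]=3
  step 9: row=3, L[3]='g', prepend. Next row=LF[3]=5
Reversed output: galaxy9W$

Answer: galaxy9W$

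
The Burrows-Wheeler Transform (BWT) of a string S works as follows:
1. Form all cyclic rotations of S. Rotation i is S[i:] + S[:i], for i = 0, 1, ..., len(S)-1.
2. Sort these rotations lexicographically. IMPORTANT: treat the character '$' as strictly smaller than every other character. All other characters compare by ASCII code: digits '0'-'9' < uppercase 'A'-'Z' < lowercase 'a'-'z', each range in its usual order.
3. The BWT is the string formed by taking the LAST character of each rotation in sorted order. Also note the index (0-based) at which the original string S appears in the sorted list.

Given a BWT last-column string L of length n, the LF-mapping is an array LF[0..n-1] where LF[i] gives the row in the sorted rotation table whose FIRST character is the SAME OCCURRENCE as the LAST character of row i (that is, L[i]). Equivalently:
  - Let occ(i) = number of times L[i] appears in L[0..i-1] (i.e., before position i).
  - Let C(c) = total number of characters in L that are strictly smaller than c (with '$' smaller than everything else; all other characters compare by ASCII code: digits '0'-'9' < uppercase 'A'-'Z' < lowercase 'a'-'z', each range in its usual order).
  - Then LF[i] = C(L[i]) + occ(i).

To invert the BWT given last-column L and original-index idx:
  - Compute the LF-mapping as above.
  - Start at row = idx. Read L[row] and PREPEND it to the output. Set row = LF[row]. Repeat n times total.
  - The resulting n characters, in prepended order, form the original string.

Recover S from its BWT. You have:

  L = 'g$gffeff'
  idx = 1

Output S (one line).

Answer: efgfffg$

Derivation:
LF mapping: 6 0 7 2 3 1 4 5
Walk LF starting at row 1, prepending L[row]:
  step 1: row=1, L[1]='$', prepend. Next row=LF[1]=0
  step 2: row=0, L[0]='g', prepend. Next row=LF[0]=6
  step 3: row=6, L[6]='f', prepend. Next row=LF[6]=4
  step 4: row=4, L[4]='f', prepend. Next row=LF[4]=3
  step 5: row=3, L[3]='f', prepend. Next row=LF[3]=2
  step 6: row=2, L[2]='g', prepend. Next row=LF[2]=7
  step 7: row=7, L[7]='f', prepend. Next row=LF[7]=5
  step 8: row=5, L[5]='e', prepend. Next row=LF[5]=1
Reversed output: efgfffg$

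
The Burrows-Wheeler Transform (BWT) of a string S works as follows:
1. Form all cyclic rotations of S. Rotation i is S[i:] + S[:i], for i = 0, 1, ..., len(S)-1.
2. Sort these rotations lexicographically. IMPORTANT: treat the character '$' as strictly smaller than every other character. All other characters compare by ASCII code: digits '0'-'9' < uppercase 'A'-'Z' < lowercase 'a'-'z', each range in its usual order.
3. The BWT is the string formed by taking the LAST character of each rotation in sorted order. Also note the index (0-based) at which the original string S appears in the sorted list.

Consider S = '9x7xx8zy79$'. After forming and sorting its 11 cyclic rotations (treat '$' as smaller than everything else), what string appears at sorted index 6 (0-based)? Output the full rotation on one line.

All 11 rotations (rotation i = S[i:]+S[:i]):
  rot[0] = 9x7xx8zy79$
  rot[1] = x7xx8zy79$9
  rot[2] = 7xx8zy79$9x
  rot[3] = xx8zy79$9x7
  rot[4] = x8zy79$9x7x
  rot[5] = 8zy79$9x7xx
  rot[6] = zy79$9x7xx8
  rot[7] = y79$9x7xx8z
  rot[8] = 79$9x7xx8zy
  rot[9] = 9$9x7xx8zy7
  rot[10] = $9x7xx8zy79
Sorted (with $ < everything):
  sorted[0] = $9x7xx8zy79
  sorted[1] = 79$9x7xx8zy
  sorted[2] = 7xx8zy79$9x
  sorted[3] = 8zy79$9x7xx
  sorted[4] = 9$9x7xx8zy7
  sorted[5] = 9x7xx8zy79$
  sorted[6] = x7xx8zy79$9
  sorted[7] = x8zy79$9x7x
  sorted[8] = xx8zy79$9x7
  sorted[9] = y79$9x7xx8z
  sorted[10] = zy79$9x7xx8
sorted[6] = x7xx8zy79$9

Answer: x7xx8zy79$9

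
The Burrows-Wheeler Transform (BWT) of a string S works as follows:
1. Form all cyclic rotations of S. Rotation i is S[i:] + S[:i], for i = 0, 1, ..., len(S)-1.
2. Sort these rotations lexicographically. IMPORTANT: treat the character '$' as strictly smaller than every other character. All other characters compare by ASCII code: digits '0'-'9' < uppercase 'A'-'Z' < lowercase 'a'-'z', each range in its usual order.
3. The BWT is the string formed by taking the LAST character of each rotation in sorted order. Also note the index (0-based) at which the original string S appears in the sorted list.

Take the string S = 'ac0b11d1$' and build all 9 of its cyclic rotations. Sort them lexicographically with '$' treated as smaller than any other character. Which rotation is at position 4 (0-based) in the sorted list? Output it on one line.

Answer: 1d1$ac0b1

Derivation:
All 9 rotations (rotation i = S[i:]+S[:i]):
  rot[0] = ac0b11d1$
  rot[1] = c0b11d1$a
  rot[2] = 0b11d1$ac
  rot[3] = b11d1$ac0
  rot[4] = 11d1$ac0b
  rot[5] = 1d1$ac0b1
  rot[6] = d1$ac0b11
  rot[7] = 1$ac0b11d
  rot[8] = $ac0b11d1
Sorted (with $ < everything):
  sorted[0] = $ac0b11d1
  sorted[1] = 0b11d1$ac
  sorted[2] = 1$ac0b11d
  sorted[3] = 11d1$ac0b
  sorted[4] = 1d1$ac0b1
  sorted[5] = ac0b11d1$
  sorted[6] = b11d1$ac0
  sorted[7] = c0b11d1$a
  sorted[8] = d1$ac0b11
sorted[4] = 1d1$ac0b1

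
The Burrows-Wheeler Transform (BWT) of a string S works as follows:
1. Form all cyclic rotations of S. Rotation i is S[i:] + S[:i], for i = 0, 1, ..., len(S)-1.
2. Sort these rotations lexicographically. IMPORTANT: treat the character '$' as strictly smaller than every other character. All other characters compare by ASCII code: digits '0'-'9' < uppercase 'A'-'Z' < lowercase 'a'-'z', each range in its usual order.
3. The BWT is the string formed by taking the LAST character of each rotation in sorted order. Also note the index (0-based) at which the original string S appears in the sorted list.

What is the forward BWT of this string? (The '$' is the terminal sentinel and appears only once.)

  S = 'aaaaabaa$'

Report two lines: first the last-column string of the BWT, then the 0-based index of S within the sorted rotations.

Answer: aab$aaaaa
3

Derivation:
All 9 rotations (rotation i = S[i:]+S[:i]):
  rot[0] = aaaaabaa$
  rot[1] = aaaabaa$a
  rot[2] = aaabaa$aa
  rot[3] = aabaa$aaa
  rot[4] = abaa$aaaa
  rot[5] = baa$aaaaa
  rot[6] = aa$aaaaab
  rot[7] = a$aaaaaba
  rot[8] = $aaaaabaa
Sorted (with $ < everything):
  sorted[0] = $aaaaabaa  (last char: 'a')
  sorted[1] = a$aaaaaba  (last char: 'a')
  sorted[2] = aa$aaaaab  (last char: 'b')
  sorted[3] = aaaaabaa$  (last char: '$')
  sorted[4] = aaaabaa$a  (last char: 'a')
  sorted[5] = aaabaa$aa  (last char: 'a')
  sorted[6] = aabaa$aaa  (last char: 'a')
  sorted[7] = abaa$aaaa  (last char: 'a')
  sorted[8] = baa$aaaaa  (last char: 'a')
Last column: aab$aaaaa
Original string S is at sorted index 3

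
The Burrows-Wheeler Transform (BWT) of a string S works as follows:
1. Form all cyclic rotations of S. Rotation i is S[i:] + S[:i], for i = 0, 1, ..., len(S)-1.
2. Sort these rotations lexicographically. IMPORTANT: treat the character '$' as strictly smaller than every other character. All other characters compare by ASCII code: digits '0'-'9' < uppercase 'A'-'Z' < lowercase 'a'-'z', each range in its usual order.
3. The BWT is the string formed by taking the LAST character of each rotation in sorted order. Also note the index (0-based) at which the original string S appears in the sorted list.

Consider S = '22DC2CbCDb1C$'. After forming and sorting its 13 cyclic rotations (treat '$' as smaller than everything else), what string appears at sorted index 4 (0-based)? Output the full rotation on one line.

All 13 rotations (rotation i = S[i:]+S[:i]):
  rot[0] = 22DC2CbCDb1C$
  rot[1] = 2DC2CbCDb1C$2
  rot[2] = DC2CbCDb1C$22
  rot[3] = C2CbCDb1C$22D
  rot[4] = 2CbCDb1C$22DC
  rot[5] = CbCDb1C$22DC2
  rot[6] = bCDb1C$22DC2C
  rot[7] = CDb1C$22DC2Cb
  rot[8] = Db1C$22DC2CbC
  rot[9] = b1C$22DC2CbCD
  rot[10] = 1C$22DC2CbCDb
  rot[11] = C$22DC2CbCDb1
  rot[12] = $22DC2CbCDb1C
Sorted (with $ < everything):
  sorted[0] = $22DC2CbCDb1C
  sorted[1] = 1C$22DC2CbCDb
  sorted[2] = 22DC2CbCDb1C$
  sorted[3] = 2CbCDb1C$22DC
  sorted[4] = 2DC2CbCDb1C$2
  sorted[5] = C$22DC2CbCDb1
  sorted[6] = C2CbCDb1C$22D
  sorted[7] = CDb1C$22DC2Cb
  sorted[8] = CbCDb1C$22DC2
  sorted[9] = DC2CbCDb1C$22
  sorted[10] = Db1C$22DC2CbC
  sorted[11] = b1C$22DC2CbCD
  sorted[12] = bCDb1C$22DC2C
sorted[4] = 2DC2CbCDb1C$2

Answer: 2DC2CbCDb1C$2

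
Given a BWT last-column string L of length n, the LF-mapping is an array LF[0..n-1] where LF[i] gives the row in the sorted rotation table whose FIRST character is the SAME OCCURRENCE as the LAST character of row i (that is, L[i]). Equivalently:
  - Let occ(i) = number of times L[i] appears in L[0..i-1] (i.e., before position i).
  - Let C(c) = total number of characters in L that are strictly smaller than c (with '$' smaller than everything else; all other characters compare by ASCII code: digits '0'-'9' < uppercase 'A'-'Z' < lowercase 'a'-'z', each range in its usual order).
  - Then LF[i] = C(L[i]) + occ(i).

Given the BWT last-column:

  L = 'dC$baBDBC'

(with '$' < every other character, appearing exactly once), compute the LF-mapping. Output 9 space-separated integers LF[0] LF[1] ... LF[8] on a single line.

Answer: 8 3 0 7 6 1 5 2 4

Derivation:
Char counts: '$':1, 'B':2, 'C':2, 'D':1, 'a':1, 'b':1, 'd':1
C (first-col start): C('$')=0, C('B')=1, C('C')=3, C('D')=5, C('a')=6, C('b')=7, C('d')=8
L[0]='d': occ=0, LF[0]=C('d')+0=8+0=8
L[1]='C': occ=0, LF[1]=C('C')+0=3+0=3
L[2]='$': occ=0, LF[2]=C('$')+0=0+0=0
L[3]='b': occ=0, LF[3]=C('b')+0=7+0=7
L[4]='a': occ=0, LF[4]=C('a')+0=6+0=6
L[5]='B': occ=0, LF[5]=C('B')+0=1+0=1
L[6]='D': occ=0, LF[6]=C('D')+0=5+0=5
L[7]='B': occ=1, LF[7]=C('B')+1=1+1=2
L[8]='C': occ=1, LF[8]=C('C')+1=3+1=4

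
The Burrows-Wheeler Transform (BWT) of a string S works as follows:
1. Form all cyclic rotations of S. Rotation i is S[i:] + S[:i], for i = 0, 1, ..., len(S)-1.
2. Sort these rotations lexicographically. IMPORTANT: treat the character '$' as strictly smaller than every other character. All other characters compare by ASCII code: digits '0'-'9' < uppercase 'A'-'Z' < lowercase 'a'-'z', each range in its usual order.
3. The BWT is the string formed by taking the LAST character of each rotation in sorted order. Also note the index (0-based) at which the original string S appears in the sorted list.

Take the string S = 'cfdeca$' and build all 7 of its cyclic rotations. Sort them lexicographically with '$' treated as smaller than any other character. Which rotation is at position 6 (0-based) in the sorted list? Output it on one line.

All 7 rotations (rotation i = S[i:]+S[:i]):
  rot[0] = cfdeca$
  rot[1] = fdeca$c
  rot[2] = deca$cf
  rot[3] = eca$cfd
  rot[4] = ca$cfde
  rot[5] = a$cfdec
  rot[6] = $cfdeca
Sorted (with $ < everything):
  sorted[0] = $cfdeca
  sorted[1] = a$cfdec
  sorted[2] = ca$cfde
  sorted[3] = cfdeca$
  sorted[4] = deca$cf
  sorted[5] = eca$cfd
  sorted[6] = fdeca$c
sorted[6] = fdeca$c

Answer: fdeca$c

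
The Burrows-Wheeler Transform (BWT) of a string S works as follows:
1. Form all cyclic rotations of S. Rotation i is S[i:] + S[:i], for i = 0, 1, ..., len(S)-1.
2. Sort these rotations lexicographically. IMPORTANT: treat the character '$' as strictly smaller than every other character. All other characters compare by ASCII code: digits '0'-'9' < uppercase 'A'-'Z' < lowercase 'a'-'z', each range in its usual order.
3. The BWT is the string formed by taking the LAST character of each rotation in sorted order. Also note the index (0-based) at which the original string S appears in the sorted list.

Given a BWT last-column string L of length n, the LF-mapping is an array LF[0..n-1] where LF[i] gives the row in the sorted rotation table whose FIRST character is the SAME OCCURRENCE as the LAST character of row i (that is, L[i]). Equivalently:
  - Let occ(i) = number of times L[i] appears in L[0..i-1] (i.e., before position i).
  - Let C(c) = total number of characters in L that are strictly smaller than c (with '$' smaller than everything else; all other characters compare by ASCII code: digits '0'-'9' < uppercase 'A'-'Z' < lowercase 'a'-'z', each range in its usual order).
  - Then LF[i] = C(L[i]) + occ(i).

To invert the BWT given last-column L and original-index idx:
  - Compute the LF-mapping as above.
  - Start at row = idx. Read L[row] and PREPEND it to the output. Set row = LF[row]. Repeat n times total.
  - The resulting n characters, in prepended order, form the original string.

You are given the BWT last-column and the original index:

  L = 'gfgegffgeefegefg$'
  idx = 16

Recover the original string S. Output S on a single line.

Answer: gggeffeeffgfegeg$

Derivation:
LF mapping: 11 6 12 1 13 7 8 14 2 3 9 4 15 5 10 16 0
Walk LF starting at row 16, prepending L[row]:
  step 1: row=16, L[16]='$', prepend. Next row=LF[16]=0
  step 2: row=0, L[0]='g', prepend. Next row=LF[0]=11
  step 3: row=11, L[11]='e', prepend. Next row=LF[11]=4
  step 4: row=4, L[4]='g', prepend. Next row=LF[4]=13
  step 5: row=13, L[13]='e', prepend. Next row=LF[13]=5
  step 6: row=5, L[5]='f', prepend. Next row=LF[5]=7
  step 7: row=7, L[7]='g', prepend. Next row=LF[7]=14
  step 8: row=14, L[14]='f', prepend. Next row=LF[14]=10
  step 9: row=10, L[10]='f', prepend. Next row=LF[10]=9
  step 10: row=9, L[9]='e', prepend. Next row=LF[9]=3
  step 11: row=3, L[3]='e', prepend. Next row=LF[3]=1
  step 12: row=1, L[1]='f', prepend. Next row=LF[1]=6
  step 13: row=6, L[6]='f', prepend. Next row=LF[6]=8
  step 14: row=8, L[8]='e', prepend. Next row=LF[8]=2
  step 15: row=2, L[2]='g', prepend. Next row=LF[2]=12
  step 16: row=12, L[12]='g', prepend. Next row=LF[12]=15
  step 17: row=15, L[15]='g', prepend. Next row=LF[15]=16
Reversed output: gggeffeeffgfegeg$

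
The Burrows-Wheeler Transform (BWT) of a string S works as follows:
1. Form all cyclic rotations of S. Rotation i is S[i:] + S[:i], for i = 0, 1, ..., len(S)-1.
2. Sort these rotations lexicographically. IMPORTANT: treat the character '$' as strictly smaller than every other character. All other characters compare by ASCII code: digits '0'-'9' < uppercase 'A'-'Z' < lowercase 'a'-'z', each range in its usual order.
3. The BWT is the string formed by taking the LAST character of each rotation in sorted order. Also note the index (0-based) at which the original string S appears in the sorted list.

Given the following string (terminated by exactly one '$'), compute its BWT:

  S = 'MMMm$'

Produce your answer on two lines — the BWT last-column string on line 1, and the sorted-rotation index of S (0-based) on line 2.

Answer: m$MMM
1

Derivation:
All 5 rotations (rotation i = S[i:]+S[:i]):
  rot[0] = MMMm$
  rot[1] = MMm$M
  rot[2] = Mm$MM
  rot[3] = m$MMM
  rot[4] = $MMMm
Sorted (with $ < everything):
  sorted[0] = $MMMm  (last char: 'm')
  sorted[1] = MMMm$  (last char: '$')
  sorted[2] = MMm$M  (last char: 'M')
  sorted[3] = Mm$MM  (last char: 'M')
  sorted[4] = m$MMM  (last char: 'M')
Last column: m$MMM
Original string S is at sorted index 1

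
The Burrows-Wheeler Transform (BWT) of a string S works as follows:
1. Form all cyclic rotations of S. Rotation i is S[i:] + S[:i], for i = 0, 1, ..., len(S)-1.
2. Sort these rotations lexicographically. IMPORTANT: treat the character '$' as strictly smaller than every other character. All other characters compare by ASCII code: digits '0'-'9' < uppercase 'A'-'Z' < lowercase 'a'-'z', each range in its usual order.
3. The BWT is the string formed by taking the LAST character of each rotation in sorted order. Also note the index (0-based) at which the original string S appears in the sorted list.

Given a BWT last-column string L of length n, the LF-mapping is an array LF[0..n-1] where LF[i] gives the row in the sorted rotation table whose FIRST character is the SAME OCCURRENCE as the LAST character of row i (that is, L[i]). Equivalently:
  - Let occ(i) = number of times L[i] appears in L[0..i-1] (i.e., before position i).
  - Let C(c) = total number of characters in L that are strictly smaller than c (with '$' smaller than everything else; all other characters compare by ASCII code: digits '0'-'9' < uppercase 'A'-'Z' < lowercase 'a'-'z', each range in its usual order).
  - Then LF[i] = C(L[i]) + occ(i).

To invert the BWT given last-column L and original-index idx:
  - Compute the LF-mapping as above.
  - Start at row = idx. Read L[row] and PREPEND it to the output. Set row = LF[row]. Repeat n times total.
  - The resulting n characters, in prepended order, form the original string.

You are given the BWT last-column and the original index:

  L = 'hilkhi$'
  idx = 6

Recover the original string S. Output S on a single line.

LF mapping: 1 3 6 5 2 4 0
Walk LF starting at row 6, prepending L[row]:
  step 1: row=6, L[6]='$', prepend. Next row=LF[6]=0
  step 2: row=0, L[0]='h', prepend. Next row=LF[0]=1
  step 3: row=1, L[1]='i', prepend. Next row=LF[1]=3
  step 4: row=3, L[3]='k', prepend. Next row=LF[3]=5
  step 5: row=5, L[5]='i', prepend. Next row=LF[5]=4
  step 6: row=4, L[4]='h', prepend. Next row=LF[4]=2
  step 7: row=2, L[2]='l', prepend. Next row=LF[2]=6
Reversed output: lhikih$

Answer: lhikih$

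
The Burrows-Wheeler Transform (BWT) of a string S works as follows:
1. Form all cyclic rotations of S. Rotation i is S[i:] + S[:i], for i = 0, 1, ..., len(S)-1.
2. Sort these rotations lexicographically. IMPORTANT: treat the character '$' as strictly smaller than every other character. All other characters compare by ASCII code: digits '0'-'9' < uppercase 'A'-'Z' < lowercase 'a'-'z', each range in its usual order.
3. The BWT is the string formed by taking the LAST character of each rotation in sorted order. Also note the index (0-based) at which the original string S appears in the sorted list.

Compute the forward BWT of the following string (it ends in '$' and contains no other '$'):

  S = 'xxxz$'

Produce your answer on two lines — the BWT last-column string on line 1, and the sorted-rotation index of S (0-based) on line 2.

Answer: z$xxx
1

Derivation:
All 5 rotations (rotation i = S[i:]+S[:i]):
  rot[0] = xxxz$
  rot[1] = xxz$x
  rot[2] = xz$xx
  rot[3] = z$xxx
  rot[4] = $xxxz
Sorted (with $ < everything):
  sorted[0] = $xxxz  (last char: 'z')
  sorted[1] = xxxz$  (last char: '$')
  sorted[2] = xxz$x  (last char: 'x')
  sorted[3] = xz$xx  (last char: 'x')
  sorted[4] = z$xxx  (last char: 'x')
Last column: z$xxx
Original string S is at sorted index 1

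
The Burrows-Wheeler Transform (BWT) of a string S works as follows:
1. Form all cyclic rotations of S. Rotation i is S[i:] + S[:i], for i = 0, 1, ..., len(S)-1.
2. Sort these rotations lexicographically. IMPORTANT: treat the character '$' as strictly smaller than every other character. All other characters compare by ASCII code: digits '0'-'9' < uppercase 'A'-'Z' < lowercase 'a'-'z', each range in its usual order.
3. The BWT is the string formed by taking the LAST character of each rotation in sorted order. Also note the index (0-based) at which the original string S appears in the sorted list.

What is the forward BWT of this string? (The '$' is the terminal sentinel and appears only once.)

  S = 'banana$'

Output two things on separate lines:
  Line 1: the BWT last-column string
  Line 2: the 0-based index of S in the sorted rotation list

All 7 rotations (rotation i = S[i:]+S[:i]):
  rot[0] = banana$
  rot[1] = anana$b
  rot[2] = nana$ba
  rot[3] = ana$ban
  rot[4] = na$bana
  rot[5] = a$banan
  rot[6] = $banana
Sorted (with $ < everything):
  sorted[0] = $banana  (last char: 'a')
  sorted[1] = a$banan  (last char: 'n')
  sorted[2] = ana$ban  (last char: 'n')
  sorted[3] = anana$b  (last char: 'b')
  sorted[4] = banana$  (last char: '$')
  sorted[5] = na$bana  (last char: 'a')
  sorted[6] = nana$ba  (last char: 'a')
Last column: annb$aa
Original string S is at sorted index 4

Answer: annb$aa
4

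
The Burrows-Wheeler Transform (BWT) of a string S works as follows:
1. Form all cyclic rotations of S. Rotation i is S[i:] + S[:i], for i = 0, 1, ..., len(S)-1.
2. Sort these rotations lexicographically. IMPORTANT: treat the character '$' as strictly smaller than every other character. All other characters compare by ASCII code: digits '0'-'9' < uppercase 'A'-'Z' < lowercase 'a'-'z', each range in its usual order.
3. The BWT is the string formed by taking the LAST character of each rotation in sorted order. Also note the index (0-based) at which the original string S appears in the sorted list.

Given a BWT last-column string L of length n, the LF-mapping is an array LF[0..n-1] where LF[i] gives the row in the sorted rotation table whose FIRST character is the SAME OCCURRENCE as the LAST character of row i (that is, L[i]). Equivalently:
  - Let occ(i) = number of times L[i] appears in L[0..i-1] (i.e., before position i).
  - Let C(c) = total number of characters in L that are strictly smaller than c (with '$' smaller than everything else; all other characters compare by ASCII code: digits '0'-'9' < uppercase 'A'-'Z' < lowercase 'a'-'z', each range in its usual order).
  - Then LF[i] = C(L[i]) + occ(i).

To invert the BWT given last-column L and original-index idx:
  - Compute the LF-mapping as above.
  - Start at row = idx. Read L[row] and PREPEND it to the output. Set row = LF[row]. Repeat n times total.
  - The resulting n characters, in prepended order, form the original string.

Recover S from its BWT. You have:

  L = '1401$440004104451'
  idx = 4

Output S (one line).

Answer: 0154444001014041$

Derivation:
LF mapping: 6 10 1 7 0 11 12 2 3 4 13 8 5 14 15 16 9
Walk LF starting at row 4, prepending L[row]:
  step 1: row=4, L[4]='$', prepend. Next row=LF[4]=0
  step 2: row=0, L[0]='1', prepend. Next row=LF[0]=6
  step 3: row=6, L[6]='4', prepend. Next row=LF[6]=12
  step 4: row=12, L[12]='0', prepend. Next row=LF[12]=5
  step 5: row=5, L[5]='4', prepend. Next row=LF[5]=11
  step 6: row=11, L[11]='1', prepend. Next row=LF[11]=8
  step 7: row=8, L[8]='0', prepend. Next row=LF[8]=3
  step 8: row=3, L[3]='1', prepend. Next row=LF[3]=7
  step 9: row=7, L[7]='0', prepend. Next row=LF[7]=2
  step 10: row=2, L[2]='0', prepend. Next row=LF[2]=1
  step 11: row=1, L[1]='4', prepend. Next row=LF[1]=10
  step 12: row=10, L[10]='4', prepend. Next row=LF[10]=13
  step 13: row=13, L[13]='4', prepend. Next row=LF[13]=14
  step 14: row=14, L[14]='4', prepend. Next row=LF[14]=15
  step 15: row=15, L[15]='5', prepend. Next row=LF[15]=16
  step 16: row=16, L[16]='1', prepend. Next row=LF[16]=9
  step 17: row=9, L[9]='0', prepend. Next row=LF[9]=4
Reversed output: 0154444001014041$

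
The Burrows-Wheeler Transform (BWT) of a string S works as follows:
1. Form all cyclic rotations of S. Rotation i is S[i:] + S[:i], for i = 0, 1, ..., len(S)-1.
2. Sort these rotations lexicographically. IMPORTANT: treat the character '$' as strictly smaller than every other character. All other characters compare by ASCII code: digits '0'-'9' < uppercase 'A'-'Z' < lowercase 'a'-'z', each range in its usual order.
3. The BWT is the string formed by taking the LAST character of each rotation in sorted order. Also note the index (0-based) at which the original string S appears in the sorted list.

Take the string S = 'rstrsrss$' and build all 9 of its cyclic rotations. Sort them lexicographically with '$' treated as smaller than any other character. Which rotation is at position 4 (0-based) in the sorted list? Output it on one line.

Answer: s$rstrsrs

Derivation:
All 9 rotations (rotation i = S[i:]+S[:i]):
  rot[0] = rstrsrss$
  rot[1] = strsrss$r
  rot[2] = trsrss$rs
  rot[3] = rsrss$rst
  rot[4] = srss$rstr
  rot[5] = rss$rstrs
  rot[6] = ss$rstrsr
  rot[7] = s$rstrsrs
  rot[8] = $rstrsrss
Sorted (with $ < everything):
  sorted[0] = $rstrsrss
  sorted[1] = rsrss$rst
  sorted[2] = rss$rstrs
  sorted[3] = rstrsrss$
  sorted[4] = s$rstrsrs
  sorted[5] = srss$rstr
  sorted[6] = ss$rstrsr
  sorted[7] = strsrss$r
  sorted[8] = trsrss$rs
sorted[4] = s$rstrsrs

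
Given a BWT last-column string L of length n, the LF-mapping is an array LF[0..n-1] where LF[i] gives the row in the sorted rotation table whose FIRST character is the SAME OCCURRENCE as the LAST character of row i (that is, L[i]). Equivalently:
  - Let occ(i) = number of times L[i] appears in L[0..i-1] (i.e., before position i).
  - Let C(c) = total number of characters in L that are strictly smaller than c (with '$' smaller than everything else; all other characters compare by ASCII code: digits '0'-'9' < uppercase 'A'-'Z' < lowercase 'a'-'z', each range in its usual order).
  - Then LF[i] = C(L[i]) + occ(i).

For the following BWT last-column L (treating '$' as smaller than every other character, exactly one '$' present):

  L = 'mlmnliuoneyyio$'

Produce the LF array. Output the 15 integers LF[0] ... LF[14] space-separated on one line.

Answer: 6 4 7 8 5 2 12 10 9 1 13 14 3 11 0

Derivation:
Char counts: '$':1, 'e':1, 'i':2, 'l':2, 'm':2, 'n':2, 'o':2, 'u':1, 'y':2
C (first-col start): C('$')=0, C('e')=1, C('i')=2, C('l')=4, C('m')=6, C('n')=8, C('o')=10, C('u')=12, C('y')=13
L[0]='m': occ=0, LF[0]=C('m')+0=6+0=6
L[1]='l': occ=0, LF[1]=C('l')+0=4+0=4
L[2]='m': occ=1, LF[2]=C('m')+1=6+1=7
L[3]='n': occ=0, LF[3]=C('n')+0=8+0=8
L[4]='l': occ=1, LF[4]=C('l')+1=4+1=5
L[5]='i': occ=0, LF[5]=C('i')+0=2+0=2
L[6]='u': occ=0, LF[6]=C('u')+0=12+0=12
L[7]='o': occ=0, LF[7]=C('o')+0=10+0=10
L[8]='n': occ=1, LF[8]=C('n')+1=8+1=9
L[9]='e': occ=0, LF[9]=C('e')+0=1+0=1
L[10]='y': occ=0, LF[10]=C('y')+0=13+0=13
L[11]='y': occ=1, LF[11]=C('y')+1=13+1=14
L[12]='i': occ=1, LF[12]=C('i')+1=2+1=3
L[13]='o': occ=1, LF[13]=C('o')+1=10+1=11
L[14]='$': occ=0, LF[14]=C('$')+0=0+0=0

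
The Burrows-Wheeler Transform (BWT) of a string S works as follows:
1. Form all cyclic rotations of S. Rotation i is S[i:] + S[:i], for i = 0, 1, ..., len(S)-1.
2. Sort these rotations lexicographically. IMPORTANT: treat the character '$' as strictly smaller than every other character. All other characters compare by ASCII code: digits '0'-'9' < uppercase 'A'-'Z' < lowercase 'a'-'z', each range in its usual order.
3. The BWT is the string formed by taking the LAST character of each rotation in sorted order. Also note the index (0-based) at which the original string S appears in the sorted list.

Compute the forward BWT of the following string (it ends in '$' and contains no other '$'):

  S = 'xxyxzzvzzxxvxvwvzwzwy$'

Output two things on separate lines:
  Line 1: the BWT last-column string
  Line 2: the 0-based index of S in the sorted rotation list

All 22 rotations (rotation i = S[i:]+S[:i]):
  rot[0] = xxyxzzvzzxxvxvwvzwzwy$
  rot[1] = xyxzzvzzxxvxvwvzwzwy$x
  rot[2] = yxzzvzzxxvxvwvzwzwy$xx
  rot[3] = xzzvzzxxvxvwvzwzwy$xxy
  rot[4] = zzvzzxxvxvwvzwzwy$xxyx
  rot[5] = zvzzxxvxvwvzwzwy$xxyxz
  rot[6] = vzzxxvxvwvzwzwy$xxyxzz
  rot[7] = zzxxvxvwvzwzwy$xxyxzzv
  rot[8] = zxxvxvwvzwzwy$xxyxzzvz
  rot[9] = xxvxvwvzwzwy$xxyxzzvzz
  rot[10] = xvxvwvzwzwy$xxyxzzvzzx
  rot[11] = vxvwvzwzwy$xxyxzzvzzxx
  rot[12] = xvwvzwzwy$xxyxzzvzzxxv
  rot[13] = vwvzwzwy$xxyxzzvzzxxvx
  rot[14] = wvzwzwy$xxyxzzvzzxxvxv
  rot[15] = vzwzwy$xxyxzzvzzxxvxvw
  rot[16] = zwzwy$xxyxzzvzzxxvxvwv
  rot[17] = wzwy$xxyxzzvzzxxvxvwvz
  rot[18] = zwy$xxyxzzvzzxxvxvwvzw
  rot[19] = wy$xxyxzzvzzxxvxvwvzwz
  rot[20] = y$xxyxzzvzzxxvxvwvzwzw
  rot[21] = $xxyxzzvzzxxvxvwvzwzwy
Sorted (with $ < everything):
  sorted[0] = $xxyxzzvzzxxvxvwvzwzwy  (last char: 'y')
  sorted[1] = vwvzwzwy$xxyxzzvzzxxvx  (last char: 'x')
  sorted[2] = vxvwvzwzwy$xxyxzzvzzxx  (last char: 'x')
  sorted[3] = vzwzwy$xxyxzzvzzxxvxvw  (last char: 'w')
  sorted[4] = vzzxxvxvwvzwzwy$xxyxzz  (last char: 'z')
  sorted[5] = wvzwzwy$xxyxzzvzzxxvxv  (last char: 'v')
  sorted[6] = wy$xxyxzzvzzxxvxvwvzwz  (last char: 'z')
  sorted[7] = wzwy$xxyxzzvzzxxvxvwvz  (last char: 'z')
  sorted[8] = xvwvzwzwy$xxyxzzvzzxxv  (last char: 'v')
  sorted[9] = xvxvwvzwzwy$xxyxzzvzzx  (last char: 'x')
  sorted[10] = xxvxvwvzwzwy$xxyxzzvzz  (last char: 'z')
  sorted[11] = xxyxzzvzzxxvxvwvzwzwy$  (last char: '$')
  sorted[12] = xyxzzvzzxxvxvwvzwzwy$x  (last char: 'x')
  sorted[13] = xzzvzzxxvxvwvzwzwy$xxy  (last char: 'y')
  sorted[14] = y$xxyxzzvzzxxvxvwvzwzw  (last char: 'w')
  sorted[15] = yxzzvzzxxvxvwvzwzwy$xx  (last char: 'x')
  sorted[16] = zvzzxxvxvwvzwzwy$xxyxz  (last char: 'z')
  sorted[17] = zwy$xxyxzzvzzxxvxvwvzw  (last char: 'w')
  sorted[18] = zwzwy$xxyxzzvzzxxvxvwv  (last char: 'v')
  sorted[19] = zxxvxvwvzwzwy$xxyxzzvz  (last char: 'z')
  sorted[20] = zzvzzxxvxvwvzwzwy$xxyx  (last char: 'x')
  sorted[21] = zzxxvxvwvzwzwy$xxyxzzv  (last char: 'v')
Last column: yxxwzvzzvxz$xywxzwvzxv
Original string S is at sorted index 11

Answer: yxxwzvzzvxz$xywxzwvzxv
11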